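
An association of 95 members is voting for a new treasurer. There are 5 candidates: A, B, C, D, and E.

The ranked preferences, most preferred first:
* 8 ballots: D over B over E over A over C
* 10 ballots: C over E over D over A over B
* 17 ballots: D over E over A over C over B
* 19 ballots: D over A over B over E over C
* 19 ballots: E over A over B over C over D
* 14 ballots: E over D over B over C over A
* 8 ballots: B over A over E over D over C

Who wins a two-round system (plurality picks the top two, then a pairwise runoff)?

Round 1 first-place votes: A 0, B 8, C 10, D 44, E 33. D and E advance.
Runoff: D is ranked above E on 44 ballots, E above D on 51.

E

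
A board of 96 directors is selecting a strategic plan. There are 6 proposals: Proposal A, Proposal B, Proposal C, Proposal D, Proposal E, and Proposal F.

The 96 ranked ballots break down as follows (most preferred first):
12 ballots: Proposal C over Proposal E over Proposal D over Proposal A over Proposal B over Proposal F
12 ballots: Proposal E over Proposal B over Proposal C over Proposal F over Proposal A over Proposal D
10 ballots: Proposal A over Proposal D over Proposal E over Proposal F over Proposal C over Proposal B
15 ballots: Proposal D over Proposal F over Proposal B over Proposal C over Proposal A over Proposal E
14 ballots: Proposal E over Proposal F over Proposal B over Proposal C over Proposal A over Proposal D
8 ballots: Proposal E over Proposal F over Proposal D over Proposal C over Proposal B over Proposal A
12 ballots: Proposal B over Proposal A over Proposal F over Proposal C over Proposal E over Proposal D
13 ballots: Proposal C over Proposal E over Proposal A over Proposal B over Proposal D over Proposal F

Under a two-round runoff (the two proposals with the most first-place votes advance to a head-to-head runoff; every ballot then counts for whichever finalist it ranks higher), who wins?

Proposal C

Round 1 first-place votes: Proposal A 10, Proposal B 12, Proposal C 25, Proposal D 15, Proposal E 34, Proposal F 0. Proposal E and Proposal C advance.
Runoff: Proposal E is ranked above Proposal C on 44 ballots, Proposal C above Proposal E on 52.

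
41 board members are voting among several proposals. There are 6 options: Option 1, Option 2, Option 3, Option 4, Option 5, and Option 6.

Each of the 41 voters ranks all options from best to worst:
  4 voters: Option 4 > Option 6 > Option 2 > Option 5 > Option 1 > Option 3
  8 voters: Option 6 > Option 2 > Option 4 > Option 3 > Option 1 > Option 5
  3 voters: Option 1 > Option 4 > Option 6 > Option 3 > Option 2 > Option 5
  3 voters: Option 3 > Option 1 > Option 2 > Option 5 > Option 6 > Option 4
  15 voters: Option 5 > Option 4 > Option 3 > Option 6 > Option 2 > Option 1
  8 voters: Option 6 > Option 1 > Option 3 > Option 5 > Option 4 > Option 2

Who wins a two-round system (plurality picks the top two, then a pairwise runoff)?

Option 6

Round 1 first-place votes: Option 1 3, Option 2 0, Option 3 3, Option 4 4, Option 5 15, Option 6 16. Option 6 and Option 5 advance.
Runoff: Option 6 is ranked above Option 5 on 23 ballots, Option 5 above Option 6 on 18.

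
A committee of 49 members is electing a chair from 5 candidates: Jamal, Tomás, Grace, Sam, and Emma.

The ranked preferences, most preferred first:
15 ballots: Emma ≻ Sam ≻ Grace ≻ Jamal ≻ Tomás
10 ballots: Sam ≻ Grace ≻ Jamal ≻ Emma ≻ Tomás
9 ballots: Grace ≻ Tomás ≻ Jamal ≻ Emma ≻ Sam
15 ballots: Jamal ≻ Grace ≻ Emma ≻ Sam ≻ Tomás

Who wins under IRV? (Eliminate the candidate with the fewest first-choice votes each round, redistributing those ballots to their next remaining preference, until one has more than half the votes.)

Round 1: Jamal 15, Tomás 0, Grace 9, Sam 10, Emma 15. Tomás eliminated.
Round 2: Jamal 15, Grace 9, Sam 10, Emma 15. Grace eliminated.
Round 3: Jamal 24, Sam 10, Emma 15. Sam eliminated.
Round 4: Jamal 34, Emma 15. Jamal has a majority (≥25).

Jamal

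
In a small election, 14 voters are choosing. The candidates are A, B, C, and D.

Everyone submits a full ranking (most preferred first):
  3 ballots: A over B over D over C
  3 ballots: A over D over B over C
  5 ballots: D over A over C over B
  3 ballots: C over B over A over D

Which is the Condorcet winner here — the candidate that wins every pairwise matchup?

A

A vs B: 11–3
A vs C: 11–3
A vs D: 9–5
A beats every other candidate.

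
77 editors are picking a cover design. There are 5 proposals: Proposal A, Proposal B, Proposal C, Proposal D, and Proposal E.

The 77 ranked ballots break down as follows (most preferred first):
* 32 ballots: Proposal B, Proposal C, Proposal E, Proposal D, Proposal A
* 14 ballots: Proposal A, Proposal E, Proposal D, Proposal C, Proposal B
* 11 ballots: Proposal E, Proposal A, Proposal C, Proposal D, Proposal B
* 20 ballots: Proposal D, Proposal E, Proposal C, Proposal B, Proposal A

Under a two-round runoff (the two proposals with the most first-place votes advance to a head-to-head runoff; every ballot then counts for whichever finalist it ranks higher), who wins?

Round 1 first-place votes: Proposal A 14, Proposal B 32, Proposal C 0, Proposal D 20, Proposal E 11. Proposal B and Proposal D advance.
Runoff: Proposal B is ranked above Proposal D on 32 ballots, Proposal D above Proposal B on 45.

Proposal D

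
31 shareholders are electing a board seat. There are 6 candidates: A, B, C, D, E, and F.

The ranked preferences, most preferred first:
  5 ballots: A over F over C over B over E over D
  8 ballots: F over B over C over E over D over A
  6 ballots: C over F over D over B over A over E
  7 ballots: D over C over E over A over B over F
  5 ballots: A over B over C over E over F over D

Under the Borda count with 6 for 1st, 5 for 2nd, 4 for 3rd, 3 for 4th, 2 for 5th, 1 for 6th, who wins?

A: 5×6 + 8×1 + 6×2 + 7×3 + 5×6 = 101
B: 5×3 + 8×5 + 6×3 + 7×2 + 5×5 = 112
C: 5×4 + 8×4 + 6×6 + 7×5 + 5×4 = 143
D: 5×1 + 8×2 + 6×4 + 7×6 + 5×1 = 92
E: 5×2 + 8×3 + 6×1 + 7×4 + 5×3 = 83
F: 5×5 + 8×6 + 6×5 + 7×1 + 5×2 = 120

C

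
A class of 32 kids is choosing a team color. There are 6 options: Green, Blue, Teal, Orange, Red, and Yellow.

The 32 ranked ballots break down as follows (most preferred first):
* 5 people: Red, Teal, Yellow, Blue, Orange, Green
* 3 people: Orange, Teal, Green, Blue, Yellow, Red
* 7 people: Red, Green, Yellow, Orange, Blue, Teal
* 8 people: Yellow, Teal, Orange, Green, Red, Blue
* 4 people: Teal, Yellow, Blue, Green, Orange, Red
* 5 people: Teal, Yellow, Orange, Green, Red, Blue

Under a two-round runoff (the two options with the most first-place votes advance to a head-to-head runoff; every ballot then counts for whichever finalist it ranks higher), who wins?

Teal

Round 1 first-place votes: Green 0, Blue 0, Teal 9, Orange 3, Red 12, Yellow 8. Red and Teal advance.
Runoff: Red is ranked above Teal on 12 ballots, Teal above Red on 20.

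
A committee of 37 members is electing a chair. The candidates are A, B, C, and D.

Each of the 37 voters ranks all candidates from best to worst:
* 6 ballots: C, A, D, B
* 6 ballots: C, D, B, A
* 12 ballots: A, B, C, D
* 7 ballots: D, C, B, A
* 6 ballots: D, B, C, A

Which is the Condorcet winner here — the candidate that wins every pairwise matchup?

C vs A: 25–12
C vs B: 19–18
C vs D: 24–13
C beats every other candidate.

C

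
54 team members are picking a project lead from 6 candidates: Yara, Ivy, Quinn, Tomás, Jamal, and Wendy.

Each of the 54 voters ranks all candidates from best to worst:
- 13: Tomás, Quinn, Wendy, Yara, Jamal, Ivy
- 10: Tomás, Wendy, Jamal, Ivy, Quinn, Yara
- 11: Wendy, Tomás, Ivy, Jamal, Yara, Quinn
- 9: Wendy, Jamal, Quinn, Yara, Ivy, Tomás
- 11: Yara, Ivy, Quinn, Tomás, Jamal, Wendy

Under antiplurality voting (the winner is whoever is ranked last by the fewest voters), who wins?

Last-place votes: Yara 10, Ivy 13, Quinn 11, Tomás 9, Jamal 0, Wendy 11.

Jamal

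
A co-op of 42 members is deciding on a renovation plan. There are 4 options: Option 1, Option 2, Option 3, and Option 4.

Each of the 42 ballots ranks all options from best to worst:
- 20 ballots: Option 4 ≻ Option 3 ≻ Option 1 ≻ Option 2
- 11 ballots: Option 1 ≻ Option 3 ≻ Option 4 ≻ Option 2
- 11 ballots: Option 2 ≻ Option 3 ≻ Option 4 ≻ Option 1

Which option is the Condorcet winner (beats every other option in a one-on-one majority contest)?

Option 3

Option 3 vs Option 1: 31–11
Option 3 vs Option 2: 31–11
Option 3 vs Option 4: 22–20
Option 3 beats every other option.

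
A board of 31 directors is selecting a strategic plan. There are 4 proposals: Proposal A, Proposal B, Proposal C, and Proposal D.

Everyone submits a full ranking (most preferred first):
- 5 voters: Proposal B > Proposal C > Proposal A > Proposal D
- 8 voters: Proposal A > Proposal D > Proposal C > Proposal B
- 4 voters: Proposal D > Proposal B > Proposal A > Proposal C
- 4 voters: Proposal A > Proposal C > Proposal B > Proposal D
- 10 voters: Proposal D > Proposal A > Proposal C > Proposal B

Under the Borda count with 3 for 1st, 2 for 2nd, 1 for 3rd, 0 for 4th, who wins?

Proposal A

Proposal A: 5×1 + 8×3 + 4×1 + 4×3 + 10×2 = 65
Proposal B: 5×3 + 8×0 + 4×2 + 4×1 + 10×0 = 27
Proposal C: 5×2 + 8×1 + 4×0 + 4×2 + 10×1 = 36
Proposal D: 5×0 + 8×2 + 4×3 + 4×0 + 10×3 = 58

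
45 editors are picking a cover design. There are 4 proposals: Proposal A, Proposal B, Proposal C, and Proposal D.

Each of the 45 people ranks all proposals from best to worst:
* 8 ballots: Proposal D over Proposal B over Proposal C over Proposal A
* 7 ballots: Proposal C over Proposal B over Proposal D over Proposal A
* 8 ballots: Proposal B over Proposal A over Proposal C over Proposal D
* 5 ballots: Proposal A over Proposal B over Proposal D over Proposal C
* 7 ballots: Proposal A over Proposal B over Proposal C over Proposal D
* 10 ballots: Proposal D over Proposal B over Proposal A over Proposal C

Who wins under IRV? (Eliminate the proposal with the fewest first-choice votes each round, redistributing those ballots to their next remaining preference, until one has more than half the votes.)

Round 1: Proposal A 12, Proposal B 8, Proposal C 7, Proposal D 18. Proposal C eliminated.
Round 2: Proposal A 12, Proposal B 15, Proposal D 18. Proposal A eliminated.
Round 3: Proposal B 27, Proposal D 18. Proposal B has a majority (≥23).

Proposal B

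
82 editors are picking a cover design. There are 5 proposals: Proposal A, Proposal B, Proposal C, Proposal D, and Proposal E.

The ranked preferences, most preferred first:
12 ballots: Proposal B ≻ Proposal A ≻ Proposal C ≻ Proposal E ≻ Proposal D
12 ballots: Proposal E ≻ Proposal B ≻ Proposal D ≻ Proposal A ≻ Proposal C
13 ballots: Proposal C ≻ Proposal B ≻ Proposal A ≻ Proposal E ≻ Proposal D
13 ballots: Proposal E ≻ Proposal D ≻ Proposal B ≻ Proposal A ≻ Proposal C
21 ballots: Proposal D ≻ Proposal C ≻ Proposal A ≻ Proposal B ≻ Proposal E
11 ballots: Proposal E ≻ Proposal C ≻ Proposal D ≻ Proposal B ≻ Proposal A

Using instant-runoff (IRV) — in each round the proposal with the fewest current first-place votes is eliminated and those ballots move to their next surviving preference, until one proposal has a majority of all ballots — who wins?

Proposal C

Round 1: Proposal A 0, Proposal B 12, Proposal C 13, Proposal D 21, Proposal E 36. Proposal A eliminated.
Round 2: Proposal B 12, Proposal C 13, Proposal D 21, Proposal E 36. Proposal B eliminated.
Round 3: Proposal C 25, Proposal D 21, Proposal E 36. Proposal D eliminated.
Round 4: Proposal C 46, Proposal E 36. Proposal C has a majority (≥42).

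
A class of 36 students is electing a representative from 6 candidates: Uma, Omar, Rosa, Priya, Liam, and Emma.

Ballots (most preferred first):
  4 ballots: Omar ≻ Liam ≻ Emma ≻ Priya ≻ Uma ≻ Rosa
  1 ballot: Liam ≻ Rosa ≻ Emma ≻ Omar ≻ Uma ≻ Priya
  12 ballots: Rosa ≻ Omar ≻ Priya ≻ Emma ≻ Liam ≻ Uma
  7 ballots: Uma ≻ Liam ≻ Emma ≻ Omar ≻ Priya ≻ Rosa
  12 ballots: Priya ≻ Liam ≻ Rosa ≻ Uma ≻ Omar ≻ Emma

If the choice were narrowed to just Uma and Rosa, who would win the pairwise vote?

Rosa

Uma is ranked above Rosa on 11 ballots; Rosa above Uma on 25.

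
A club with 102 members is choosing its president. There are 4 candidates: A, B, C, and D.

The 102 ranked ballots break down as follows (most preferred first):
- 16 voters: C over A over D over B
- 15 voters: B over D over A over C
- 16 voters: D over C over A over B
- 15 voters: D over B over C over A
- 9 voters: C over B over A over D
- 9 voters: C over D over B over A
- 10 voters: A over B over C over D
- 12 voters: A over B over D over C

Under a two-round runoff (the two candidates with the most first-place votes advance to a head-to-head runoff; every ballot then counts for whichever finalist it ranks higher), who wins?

D

Round 1 first-place votes: A 22, B 15, C 34, D 31. C and D advance.
Runoff: C is ranked above D on 44 ballots, D above C on 58.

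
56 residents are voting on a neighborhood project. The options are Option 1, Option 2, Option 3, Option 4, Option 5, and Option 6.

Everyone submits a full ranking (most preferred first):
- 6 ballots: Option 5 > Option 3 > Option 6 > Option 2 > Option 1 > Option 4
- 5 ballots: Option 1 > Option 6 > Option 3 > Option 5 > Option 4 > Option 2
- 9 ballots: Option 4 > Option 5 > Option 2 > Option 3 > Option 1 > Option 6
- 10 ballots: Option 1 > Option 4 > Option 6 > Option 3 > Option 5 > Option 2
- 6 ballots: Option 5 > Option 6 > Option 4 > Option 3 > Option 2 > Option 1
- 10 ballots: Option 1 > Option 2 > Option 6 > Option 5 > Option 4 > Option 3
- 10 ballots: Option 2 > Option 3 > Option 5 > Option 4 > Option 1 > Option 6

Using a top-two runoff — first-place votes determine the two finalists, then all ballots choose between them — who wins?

Option 5

Round 1 first-place votes: Option 1 25, Option 2 10, Option 3 0, Option 4 9, Option 5 12, Option 6 0. Option 1 and Option 5 advance.
Runoff: Option 1 is ranked above Option 5 on 25 ballots, Option 5 above Option 1 on 31.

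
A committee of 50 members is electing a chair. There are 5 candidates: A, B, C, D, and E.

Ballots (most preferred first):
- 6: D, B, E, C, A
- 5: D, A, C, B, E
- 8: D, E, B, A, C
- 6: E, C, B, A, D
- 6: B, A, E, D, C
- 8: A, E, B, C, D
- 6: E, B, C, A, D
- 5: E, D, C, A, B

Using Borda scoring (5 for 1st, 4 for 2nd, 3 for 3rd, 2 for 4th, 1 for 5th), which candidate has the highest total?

E

A: 6×1 + 5×4 + 8×2 + 6×2 + 6×4 + 8×5 + 6×2 + 5×2 = 140
B: 6×4 + 5×2 + 8×3 + 6×3 + 6×5 + 8×3 + 6×4 + 5×1 = 159
C: 6×2 + 5×3 + 8×1 + 6×4 + 6×1 + 8×2 + 6×3 + 5×3 = 114
D: 6×5 + 5×5 + 8×5 + 6×1 + 6×2 + 8×1 + 6×1 + 5×4 = 147
E: 6×3 + 5×1 + 8×4 + 6×5 + 6×3 + 8×4 + 6×5 + 5×5 = 190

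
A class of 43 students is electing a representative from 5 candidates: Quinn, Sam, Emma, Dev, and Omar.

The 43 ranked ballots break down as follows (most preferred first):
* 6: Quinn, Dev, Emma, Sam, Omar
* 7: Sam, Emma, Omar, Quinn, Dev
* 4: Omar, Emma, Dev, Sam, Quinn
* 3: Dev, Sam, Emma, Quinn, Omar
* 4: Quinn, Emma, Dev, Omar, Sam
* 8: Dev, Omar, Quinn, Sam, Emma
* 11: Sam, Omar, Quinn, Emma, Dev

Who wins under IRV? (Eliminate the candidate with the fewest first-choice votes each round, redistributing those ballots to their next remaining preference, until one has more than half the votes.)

Round 1: Quinn 10, Sam 18, Emma 0, Dev 11, Omar 4. Emma eliminated.
Round 2: Quinn 10, Sam 18, Dev 11, Omar 4. Omar eliminated.
Round 3: Quinn 10, Sam 18, Dev 15. Quinn eliminated.
Round 4: Sam 18, Dev 25. Dev has a majority (≥22).

Dev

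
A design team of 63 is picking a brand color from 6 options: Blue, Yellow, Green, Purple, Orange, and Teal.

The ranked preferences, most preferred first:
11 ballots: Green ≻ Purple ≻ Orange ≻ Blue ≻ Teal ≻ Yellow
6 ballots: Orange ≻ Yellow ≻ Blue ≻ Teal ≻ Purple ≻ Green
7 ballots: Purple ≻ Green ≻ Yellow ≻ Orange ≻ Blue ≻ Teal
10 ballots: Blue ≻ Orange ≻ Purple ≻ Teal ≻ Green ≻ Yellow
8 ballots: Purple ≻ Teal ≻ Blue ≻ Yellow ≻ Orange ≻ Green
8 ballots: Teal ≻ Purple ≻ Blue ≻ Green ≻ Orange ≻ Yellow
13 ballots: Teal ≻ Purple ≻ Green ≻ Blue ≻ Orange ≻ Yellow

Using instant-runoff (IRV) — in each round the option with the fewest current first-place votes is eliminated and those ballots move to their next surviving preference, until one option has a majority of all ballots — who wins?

Purple

Round 1: Blue 10, Yellow 0, Green 11, Purple 15, Orange 6, Teal 21. Yellow eliminated.
Round 2: Blue 10, Green 11, Purple 15, Orange 6, Teal 21. Orange eliminated.
Round 3: Blue 16, Green 11, Purple 15, Teal 21. Green eliminated.
Round 4: Blue 16, Purple 26, Teal 21. Blue eliminated.
Round 5: Purple 36, Teal 27. Purple has a majority (≥32).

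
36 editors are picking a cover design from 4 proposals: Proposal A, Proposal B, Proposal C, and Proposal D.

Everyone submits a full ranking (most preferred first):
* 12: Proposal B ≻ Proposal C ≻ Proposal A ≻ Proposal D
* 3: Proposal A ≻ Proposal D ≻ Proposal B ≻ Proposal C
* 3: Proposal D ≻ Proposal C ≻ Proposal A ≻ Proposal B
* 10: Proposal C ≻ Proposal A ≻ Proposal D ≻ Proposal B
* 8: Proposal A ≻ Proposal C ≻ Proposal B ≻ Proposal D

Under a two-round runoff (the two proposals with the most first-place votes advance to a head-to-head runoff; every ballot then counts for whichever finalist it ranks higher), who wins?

Proposal A

Round 1 first-place votes: Proposal A 11, Proposal B 12, Proposal C 10, Proposal D 3. Proposal B and Proposal A advance.
Runoff: Proposal B is ranked above Proposal A on 12 ballots, Proposal A above Proposal B on 24.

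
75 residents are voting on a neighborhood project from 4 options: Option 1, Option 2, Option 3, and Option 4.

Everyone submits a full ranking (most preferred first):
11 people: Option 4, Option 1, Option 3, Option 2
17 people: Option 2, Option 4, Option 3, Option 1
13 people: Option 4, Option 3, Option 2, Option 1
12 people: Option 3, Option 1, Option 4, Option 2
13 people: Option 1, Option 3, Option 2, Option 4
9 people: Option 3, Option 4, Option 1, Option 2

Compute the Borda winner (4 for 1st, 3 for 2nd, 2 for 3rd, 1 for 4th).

Option 3

Option 1: 11×3 + 17×1 + 13×1 + 12×3 + 13×4 + 9×2 = 169
Option 2: 11×1 + 17×4 + 13×2 + 12×1 + 13×2 + 9×1 = 152
Option 3: 11×2 + 17×2 + 13×3 + 12×4 + 13×3 + 9×4 = 218
Option 4: 11×4 + 17×3 + 13×4 + 12×2 + 13×1 + 9×3 = 211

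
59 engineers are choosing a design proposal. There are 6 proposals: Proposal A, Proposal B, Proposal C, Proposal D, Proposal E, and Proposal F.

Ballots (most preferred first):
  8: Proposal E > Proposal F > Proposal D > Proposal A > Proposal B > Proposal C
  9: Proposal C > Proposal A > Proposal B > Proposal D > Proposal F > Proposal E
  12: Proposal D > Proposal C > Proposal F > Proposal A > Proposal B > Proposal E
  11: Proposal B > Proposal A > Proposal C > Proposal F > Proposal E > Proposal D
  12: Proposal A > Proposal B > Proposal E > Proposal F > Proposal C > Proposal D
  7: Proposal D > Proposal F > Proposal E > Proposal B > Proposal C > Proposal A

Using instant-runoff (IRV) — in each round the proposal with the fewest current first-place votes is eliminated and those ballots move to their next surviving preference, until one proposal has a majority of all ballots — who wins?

Round 1: Proposal A 12, Proposal B 11, Proposal C 9, Proposal D 19, Proposal E 8, Proposal F 0. Proposal F eliminated.
Round 2: Proposal A 12, Proposal B 11, Proposal C 9, Proposal D 19, Proposal E 8. Proposal E eliminated.
Round 3: Proposal A 12, Proposal B 11, Proposal C 9, Proposal D 27. Proposal C eliminated.
Round 4: Proposal A 21, Proposal B 11, Proposal D 27. Proposal B eliminated.
Round 5: Proposal A 32, Proposal D 27. Proposal A has a majority (≥30).

Proposal A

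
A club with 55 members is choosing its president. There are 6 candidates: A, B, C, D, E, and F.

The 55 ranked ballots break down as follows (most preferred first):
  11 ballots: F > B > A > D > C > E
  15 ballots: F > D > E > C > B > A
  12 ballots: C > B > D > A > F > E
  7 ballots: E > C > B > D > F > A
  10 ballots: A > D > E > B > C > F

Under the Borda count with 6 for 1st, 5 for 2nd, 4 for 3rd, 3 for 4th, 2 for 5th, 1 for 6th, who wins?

A: 11×4 + 15×1 + 12×3 + 7×1 + 10×6 = 162
B: 11×5 + 15×2 + 12×5 + 7×4 + 10×3 = 203
C: 11×2 + 15×3 + 12×6 + 7×5 + 10×2 = 194
D: 11×3 + 15×5 + 12×4 + 7×3 + 10×5 = 227
E: 11×1 + 15×4 + 12×1 + 7×6 + 10×4 = 165
F: 11×6 + 15×6 + 12×2 + 7×2 + 10×1 = 204

D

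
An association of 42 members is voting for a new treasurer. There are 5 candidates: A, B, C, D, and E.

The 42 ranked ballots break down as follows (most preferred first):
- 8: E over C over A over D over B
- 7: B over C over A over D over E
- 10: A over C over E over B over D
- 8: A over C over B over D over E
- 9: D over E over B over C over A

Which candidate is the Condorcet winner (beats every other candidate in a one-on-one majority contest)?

C vs A: 24–18
C vs B: 26–16
C vs D: 33–9
C vs E: 25–17
C beats every other candidate.

C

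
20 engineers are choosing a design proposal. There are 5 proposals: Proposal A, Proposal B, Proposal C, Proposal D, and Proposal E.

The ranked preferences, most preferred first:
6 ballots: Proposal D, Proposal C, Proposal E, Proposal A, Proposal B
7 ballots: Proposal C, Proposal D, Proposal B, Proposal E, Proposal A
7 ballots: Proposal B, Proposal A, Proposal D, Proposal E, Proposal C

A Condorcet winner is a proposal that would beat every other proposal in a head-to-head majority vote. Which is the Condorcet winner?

Proposal D

Proposal D vs Proposal A: 13–7
Proposal D vs Proposal B: 13–7
Proposal D vs Proposal C: 13–7
Proposal D vs Proposal E: 20–0
Proposal D beats every other proposal.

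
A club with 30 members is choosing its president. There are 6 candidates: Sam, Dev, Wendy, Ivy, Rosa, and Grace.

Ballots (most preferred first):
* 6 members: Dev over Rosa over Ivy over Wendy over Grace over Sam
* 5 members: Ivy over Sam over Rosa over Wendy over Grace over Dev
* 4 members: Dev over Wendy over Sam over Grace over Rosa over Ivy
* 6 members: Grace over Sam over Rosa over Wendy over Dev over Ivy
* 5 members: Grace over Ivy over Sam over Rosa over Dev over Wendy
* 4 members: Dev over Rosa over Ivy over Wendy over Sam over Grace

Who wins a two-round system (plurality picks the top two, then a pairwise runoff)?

Grace

Round 1 first-place votes: Sam 0, Dev 14, Wendy 0, Ivy 5, Rosa 0, Grace 11. Dev and Grace advance.
Runoff: Dev is ranked above Grace on 14 ballots, Grace above Dev on 16.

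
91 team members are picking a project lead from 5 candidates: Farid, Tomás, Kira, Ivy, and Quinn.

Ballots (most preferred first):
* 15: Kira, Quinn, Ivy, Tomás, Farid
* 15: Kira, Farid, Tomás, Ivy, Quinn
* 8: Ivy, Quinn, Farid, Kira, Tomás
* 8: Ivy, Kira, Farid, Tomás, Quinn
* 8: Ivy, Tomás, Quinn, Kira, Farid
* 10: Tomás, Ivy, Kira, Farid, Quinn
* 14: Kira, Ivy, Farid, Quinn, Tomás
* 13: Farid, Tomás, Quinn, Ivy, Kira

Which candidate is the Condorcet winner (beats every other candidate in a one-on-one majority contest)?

Ivy

Ivy vs Farid: 63–28
Ivy vs Tomás: 53–38
Ivy vs Kira: 47–44
Ivy vs Quinn: 63–28
Ivy beats every other candidate.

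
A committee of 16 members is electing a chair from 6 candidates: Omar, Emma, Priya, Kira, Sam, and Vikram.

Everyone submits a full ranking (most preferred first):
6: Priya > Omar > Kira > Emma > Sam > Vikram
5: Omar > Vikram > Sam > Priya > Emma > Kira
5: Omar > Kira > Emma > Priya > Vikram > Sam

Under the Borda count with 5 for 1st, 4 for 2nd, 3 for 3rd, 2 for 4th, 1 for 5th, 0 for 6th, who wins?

Omar

Omar: 6×4 + 5×5 + 5×5 = 74
Emma: 6×2 + 5×1 + 5×3 = 32
Priya: 6×5 + 5×2 + 5×2 = 50
Kira: 6×3 + 5×0 + 5×4 = 38
Sam: 6×1 + 5×3 + 5×0 = 21
Vikram: 6×0 + 5×4 + 5×1 = 25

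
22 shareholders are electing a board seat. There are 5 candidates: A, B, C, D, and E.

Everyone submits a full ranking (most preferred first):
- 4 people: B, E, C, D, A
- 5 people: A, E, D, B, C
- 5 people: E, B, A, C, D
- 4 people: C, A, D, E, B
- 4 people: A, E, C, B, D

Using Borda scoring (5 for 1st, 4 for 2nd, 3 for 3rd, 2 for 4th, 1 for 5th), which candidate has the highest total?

E

A: 4×1 + 5×5 + 5×3 + 4×4 + 4×5 = 80
B: 4×5 + 5×2 + 5×4 + 4×1 + 4×2 = 62
C: 4×3 + 5×1 + 5×2 + 4×5 + 4×3 = 59
D: 4×2 + 5×3 + 5×1 + 4×3 + 4×1 = 44
E: 4×4 + 5×4 + 5×5 + 4×2 + 4×4 = 85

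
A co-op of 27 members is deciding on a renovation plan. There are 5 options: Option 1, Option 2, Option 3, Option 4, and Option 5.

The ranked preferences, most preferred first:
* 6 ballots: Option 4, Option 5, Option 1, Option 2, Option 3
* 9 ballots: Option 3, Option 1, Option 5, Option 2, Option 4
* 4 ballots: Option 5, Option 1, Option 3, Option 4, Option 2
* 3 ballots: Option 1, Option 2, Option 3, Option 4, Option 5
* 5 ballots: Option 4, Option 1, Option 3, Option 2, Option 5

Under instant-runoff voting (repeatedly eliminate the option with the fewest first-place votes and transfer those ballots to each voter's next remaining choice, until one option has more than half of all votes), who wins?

Option 3

Round 1: Option 1 3, Option 2 0, Option 3 9, Option 4 11, Option 5 4. Option 2 eliminated.
Round 2: Option 1 3, Option 3 9, Option 4 11, Option 5 4. Option 1 eliminated.
Round 3: Option 3 12, Option 4 11, Option 5 4. Option 5 eliminated.
Round 4: Option 3 16, Option 4 11. Option 3 has a majority (≥14).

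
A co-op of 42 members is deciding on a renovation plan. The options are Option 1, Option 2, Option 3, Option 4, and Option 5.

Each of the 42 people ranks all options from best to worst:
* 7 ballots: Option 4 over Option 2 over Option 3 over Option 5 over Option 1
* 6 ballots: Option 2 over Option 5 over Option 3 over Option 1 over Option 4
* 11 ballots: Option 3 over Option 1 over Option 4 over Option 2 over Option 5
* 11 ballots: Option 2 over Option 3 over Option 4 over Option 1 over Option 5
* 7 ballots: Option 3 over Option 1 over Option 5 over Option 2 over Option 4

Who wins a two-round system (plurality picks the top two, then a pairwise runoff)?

Option 2

Round 1 first-place votes: Option 1 0, Option 2 17, Option 3 18, Option 4 7, Option 5 0. Option 3 and Option 2 advance.
Runoff: Option 3 is ranked above Option 2 on 18 ballots, Option 2 above Option 3 on 24.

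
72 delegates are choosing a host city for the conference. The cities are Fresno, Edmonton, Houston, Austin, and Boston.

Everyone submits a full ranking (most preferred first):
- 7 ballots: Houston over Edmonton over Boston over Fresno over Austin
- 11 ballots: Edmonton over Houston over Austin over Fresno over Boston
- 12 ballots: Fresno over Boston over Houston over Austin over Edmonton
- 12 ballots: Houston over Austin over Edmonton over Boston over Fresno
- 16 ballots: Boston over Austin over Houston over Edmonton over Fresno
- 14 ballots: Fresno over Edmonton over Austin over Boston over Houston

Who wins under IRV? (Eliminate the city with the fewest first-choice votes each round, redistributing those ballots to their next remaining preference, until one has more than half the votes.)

Round 1: Fresno 26, Edmonton 11, Houston 19, Austin 0, Boston 16. Austin eliminated.
Round 2: Fresno 26, Edmonton 11, Houston 19, Boston 16. Edmonton eliminated.
Round 3: Fresno 26, Houston 30, Boston 16. Boston eliminated.
Round 4: Fresno 26, Houston 46. Houston has a majority (≥37).

Houston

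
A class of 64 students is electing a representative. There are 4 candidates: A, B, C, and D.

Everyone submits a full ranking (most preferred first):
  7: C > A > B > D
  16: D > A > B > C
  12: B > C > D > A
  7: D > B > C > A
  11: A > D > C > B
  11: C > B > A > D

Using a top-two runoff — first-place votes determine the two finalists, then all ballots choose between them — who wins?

Round 1 first-place votes: A 11, B 12, C 18, D 23. D and C advance.
Runoff: D is ranked above C on 34 ballots, C above D on 30.

D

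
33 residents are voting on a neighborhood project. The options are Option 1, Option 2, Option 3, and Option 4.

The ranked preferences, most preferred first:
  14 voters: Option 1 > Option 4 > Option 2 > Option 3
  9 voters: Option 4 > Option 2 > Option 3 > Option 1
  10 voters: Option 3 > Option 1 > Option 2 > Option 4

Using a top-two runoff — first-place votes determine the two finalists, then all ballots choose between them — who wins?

Round 1 first-place votes: Option 1 14, Option 2 0, Option 3 10, Option 4 9. Option 1 and Option 3 advance.
Runoff: Option 1 is ranked above Option 3 on 14 ballots, Option 3 above Option 1 on 19.

Option 3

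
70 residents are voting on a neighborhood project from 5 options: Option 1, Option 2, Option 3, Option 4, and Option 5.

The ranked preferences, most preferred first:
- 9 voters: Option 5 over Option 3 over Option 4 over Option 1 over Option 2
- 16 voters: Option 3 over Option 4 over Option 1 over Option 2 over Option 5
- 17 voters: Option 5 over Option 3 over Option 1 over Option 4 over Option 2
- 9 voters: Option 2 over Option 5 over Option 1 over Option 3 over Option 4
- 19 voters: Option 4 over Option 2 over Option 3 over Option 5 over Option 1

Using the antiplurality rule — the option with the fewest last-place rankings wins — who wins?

Last-place votes: Option 1 19, Option 2 26, Option 3 0, Option 4 9, Option 5 16.

Option 3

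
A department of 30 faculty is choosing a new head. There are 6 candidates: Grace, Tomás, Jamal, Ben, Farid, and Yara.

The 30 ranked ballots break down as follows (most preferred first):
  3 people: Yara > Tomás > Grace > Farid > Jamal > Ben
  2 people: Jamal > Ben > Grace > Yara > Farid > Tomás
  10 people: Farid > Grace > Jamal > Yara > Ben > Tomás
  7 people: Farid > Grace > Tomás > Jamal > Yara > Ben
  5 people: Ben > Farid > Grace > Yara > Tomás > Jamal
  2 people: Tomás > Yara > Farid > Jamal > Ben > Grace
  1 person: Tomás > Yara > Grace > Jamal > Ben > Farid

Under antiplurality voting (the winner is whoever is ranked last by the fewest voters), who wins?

Yara

Last-place votes: Grace 2, Tomás 12, Jamal 5, Ben 10, Farid 1, Yara 0.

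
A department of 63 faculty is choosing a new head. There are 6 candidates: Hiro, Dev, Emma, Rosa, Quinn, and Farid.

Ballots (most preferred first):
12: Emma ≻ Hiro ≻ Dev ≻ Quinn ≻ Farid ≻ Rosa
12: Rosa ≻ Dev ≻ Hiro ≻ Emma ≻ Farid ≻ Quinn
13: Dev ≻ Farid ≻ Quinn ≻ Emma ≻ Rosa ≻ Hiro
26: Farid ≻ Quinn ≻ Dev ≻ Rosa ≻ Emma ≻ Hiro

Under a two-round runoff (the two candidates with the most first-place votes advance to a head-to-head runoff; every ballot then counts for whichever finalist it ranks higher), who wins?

Dev

Round 1 first-place votes: Hiro 0, Dev 13, Emma 12, Rosa 12, Quinn 0, Farid 26. Farid and Dev advance.
Runoff: Farid is ranked above Dev on 26 ballots, Dev above Farid on 37.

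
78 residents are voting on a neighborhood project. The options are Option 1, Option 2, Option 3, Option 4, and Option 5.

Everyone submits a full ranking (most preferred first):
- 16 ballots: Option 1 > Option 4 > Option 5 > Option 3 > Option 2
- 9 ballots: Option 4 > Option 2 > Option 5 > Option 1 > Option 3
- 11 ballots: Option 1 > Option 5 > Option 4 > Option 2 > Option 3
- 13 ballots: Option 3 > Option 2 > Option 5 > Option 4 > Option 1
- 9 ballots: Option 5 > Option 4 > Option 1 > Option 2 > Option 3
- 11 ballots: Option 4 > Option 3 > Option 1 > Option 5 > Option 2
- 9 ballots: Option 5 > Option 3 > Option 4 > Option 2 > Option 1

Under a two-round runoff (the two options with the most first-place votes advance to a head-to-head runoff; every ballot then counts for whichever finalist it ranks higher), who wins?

Round 1 first-place votes: Option 1 27, Option 2 0, Option 3 13, Option 4 20, Option 5 18. Option 1 and Option 4 advance.
Runoff: Option 1 is ranked above Option 4 on 27 ballots, Option 4 above Option 1 on 51.

Option 4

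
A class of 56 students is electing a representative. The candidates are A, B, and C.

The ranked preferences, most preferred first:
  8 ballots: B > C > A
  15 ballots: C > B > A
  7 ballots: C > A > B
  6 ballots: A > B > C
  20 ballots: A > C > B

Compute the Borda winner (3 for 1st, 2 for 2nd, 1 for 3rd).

C

A: 8×1 + 15×1 + 7×2 + 6×3 + 20×3 = 115
B: 8×3 + 15×2 + 7×1 + 6×2 + 20×1 = 93
C: 8×2 + 15×3 + 7×3 + 6×1 + 20×2 = 128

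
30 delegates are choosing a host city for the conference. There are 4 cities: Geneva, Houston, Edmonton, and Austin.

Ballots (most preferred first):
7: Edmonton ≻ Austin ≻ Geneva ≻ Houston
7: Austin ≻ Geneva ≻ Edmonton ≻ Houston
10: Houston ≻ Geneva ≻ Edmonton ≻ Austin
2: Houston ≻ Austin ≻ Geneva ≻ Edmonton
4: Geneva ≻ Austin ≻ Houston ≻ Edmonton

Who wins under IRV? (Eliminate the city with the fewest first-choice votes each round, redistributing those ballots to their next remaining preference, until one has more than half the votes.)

Round 1: Geneva 4, Houston 12, Edmonton 7, Austin 7. Geneva eliminated.
Round 2: Houston 12, Edmonton 7, Austin 11. Edmonton eliminated.
Round 3: Houston 12, Austin 18. Austin has a majority (≥16).

Austin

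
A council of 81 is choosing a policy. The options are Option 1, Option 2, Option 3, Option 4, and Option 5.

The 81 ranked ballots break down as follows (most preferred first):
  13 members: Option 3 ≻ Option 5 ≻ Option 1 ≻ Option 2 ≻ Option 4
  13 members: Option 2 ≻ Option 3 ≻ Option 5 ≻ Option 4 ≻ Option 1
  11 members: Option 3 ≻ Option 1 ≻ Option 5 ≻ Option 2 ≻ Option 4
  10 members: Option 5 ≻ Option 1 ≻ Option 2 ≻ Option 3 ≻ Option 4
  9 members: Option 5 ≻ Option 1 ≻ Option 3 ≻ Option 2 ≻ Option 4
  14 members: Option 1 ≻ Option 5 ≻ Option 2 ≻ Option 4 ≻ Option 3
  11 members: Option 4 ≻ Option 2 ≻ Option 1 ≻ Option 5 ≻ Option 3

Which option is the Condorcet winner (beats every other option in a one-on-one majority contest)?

Option 5

Option 5 vs Option 1: 45–36
Option 5 vs Option 2: 57–24
Option 5 vs Option 3: 44–37
Option 5 vs Option 4: 70–11
Option 5 beats every other option.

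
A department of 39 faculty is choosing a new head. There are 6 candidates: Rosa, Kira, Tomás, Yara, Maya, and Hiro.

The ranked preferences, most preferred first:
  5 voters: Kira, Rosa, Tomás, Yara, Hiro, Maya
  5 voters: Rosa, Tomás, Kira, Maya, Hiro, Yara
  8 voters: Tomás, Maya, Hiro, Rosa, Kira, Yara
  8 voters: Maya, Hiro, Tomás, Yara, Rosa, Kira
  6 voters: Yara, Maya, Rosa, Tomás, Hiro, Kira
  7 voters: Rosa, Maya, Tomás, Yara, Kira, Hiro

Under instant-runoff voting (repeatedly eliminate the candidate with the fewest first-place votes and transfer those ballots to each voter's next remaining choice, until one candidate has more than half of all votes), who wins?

Maya

Round 1: Rosa 12, Kira 5, Tomás 8, Yara 6, Maya 8, Hiro 0. Hiro eliminated.
Round 2: Rosa 12, Kira 5, Tomás 8, Yara 6, Maya 8. Kira eliminated.
Round 3: Rosa 17, Tomás 8, Yara 6, Maya 8. Yara eliminated.
Round 4: Rosa 17, Tomás 8, Maya 14. Tomás eliminated.
Round 5: Rosa 17, Maya 22. Maya has a majority (≥20).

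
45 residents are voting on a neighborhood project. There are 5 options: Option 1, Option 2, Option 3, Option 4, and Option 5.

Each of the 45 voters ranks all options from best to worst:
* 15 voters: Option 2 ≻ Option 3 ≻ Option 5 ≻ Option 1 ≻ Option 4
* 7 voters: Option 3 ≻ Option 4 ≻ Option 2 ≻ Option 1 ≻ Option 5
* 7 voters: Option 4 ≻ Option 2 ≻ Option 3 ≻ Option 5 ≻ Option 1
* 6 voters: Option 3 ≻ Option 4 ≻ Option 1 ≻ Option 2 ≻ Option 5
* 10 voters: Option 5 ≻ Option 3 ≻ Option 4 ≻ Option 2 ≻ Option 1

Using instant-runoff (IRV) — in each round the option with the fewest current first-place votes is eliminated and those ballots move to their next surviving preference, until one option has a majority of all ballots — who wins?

Round 1: Option 1 0, Option 2 15, Option 3 13, Option 4 7, Option 5 10. Option 1 eliminated.
Round 2: Option 2 15, Option 3 13, Option 4 7, Option 5 10. Option 4 eliminated.
Round 3: Option 2 22, Option 3 13, Option 5 10. Option 5 eliminated.
Round 4: Option 2 22, Option 3 23. Option 3 has a majority (≥23).

Option 3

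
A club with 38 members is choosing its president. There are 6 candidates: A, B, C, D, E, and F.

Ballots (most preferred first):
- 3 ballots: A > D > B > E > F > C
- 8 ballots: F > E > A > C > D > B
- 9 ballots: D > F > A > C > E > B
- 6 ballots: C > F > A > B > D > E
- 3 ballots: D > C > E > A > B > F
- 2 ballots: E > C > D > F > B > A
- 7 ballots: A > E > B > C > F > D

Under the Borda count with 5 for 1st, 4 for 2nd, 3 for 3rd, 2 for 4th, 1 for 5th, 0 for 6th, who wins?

A: 3×5 + 8×3 + 9×3 + 6×3 + 3×2 + 2×0 + 7×5 = 125
B: 3×3 + 8×0 + 9×0 + 6×2 + 3×1 + 2×1 + 7×3 = 47
C: 3×0 + 8×2 + 9×2 + 6×5 + 3×4 + 2×4 + 7×2 = 98
D: 3×4 + 8×1 + 9×5 + 6×1 + 3×5 + 2×3 + 7×0 = 92
E: 3×2 + 8×4 + 9×1 + 6×0 + 3×3 + 2×5 + 7×4 = 94
F: 3×1 + 8×5 + 9×4 + 6×4 + 3×0 + 2×2 + 7×1 = 114

A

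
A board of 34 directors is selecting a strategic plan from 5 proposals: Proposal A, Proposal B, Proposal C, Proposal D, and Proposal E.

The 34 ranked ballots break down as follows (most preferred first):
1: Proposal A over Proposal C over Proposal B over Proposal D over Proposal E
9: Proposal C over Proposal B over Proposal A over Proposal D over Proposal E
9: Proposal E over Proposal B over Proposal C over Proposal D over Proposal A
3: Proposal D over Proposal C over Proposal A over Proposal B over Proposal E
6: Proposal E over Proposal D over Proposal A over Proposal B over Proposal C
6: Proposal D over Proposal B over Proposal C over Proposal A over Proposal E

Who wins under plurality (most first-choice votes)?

Proposal E

First-place votes: Proposal A 1, Proposal B 0, Proposal C 9, Proposal D 9, Proposal E 15.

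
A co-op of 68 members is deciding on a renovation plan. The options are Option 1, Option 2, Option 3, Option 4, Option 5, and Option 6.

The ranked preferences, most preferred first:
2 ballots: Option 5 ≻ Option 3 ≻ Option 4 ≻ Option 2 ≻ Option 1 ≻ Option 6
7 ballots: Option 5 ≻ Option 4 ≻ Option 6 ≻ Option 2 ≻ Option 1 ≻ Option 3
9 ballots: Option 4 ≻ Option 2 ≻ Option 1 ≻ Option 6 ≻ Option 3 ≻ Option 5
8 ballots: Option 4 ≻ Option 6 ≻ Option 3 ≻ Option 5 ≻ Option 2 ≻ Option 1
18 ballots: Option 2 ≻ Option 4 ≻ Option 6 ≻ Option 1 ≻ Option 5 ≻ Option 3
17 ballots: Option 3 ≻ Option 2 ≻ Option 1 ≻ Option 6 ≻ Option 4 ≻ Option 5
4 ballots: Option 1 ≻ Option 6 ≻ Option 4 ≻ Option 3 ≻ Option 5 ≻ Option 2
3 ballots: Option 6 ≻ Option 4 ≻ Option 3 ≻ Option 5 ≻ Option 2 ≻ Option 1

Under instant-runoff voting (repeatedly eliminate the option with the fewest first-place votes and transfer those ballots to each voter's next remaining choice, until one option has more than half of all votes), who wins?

Round 1: Option 1 4, Option 2 18, Option 3 17, Option 4 17, Option 5 9, Option 6 3. Option 6 eliminated.
Round 2: Option 1 4, Option 2 18, Option 3 17, Option 4 20, Option 5 9. Option 1 eliminated.
Round 3: Option 2 18, Option 3 17, Option 4 24, Option 5 9. Option 5 eliminated.
Round 4: Option 2 18, Option 3 19, Option 4 31. Option 2 eliminated.
Round 5: Option 3 19, Option 4 49. Option 4 has a majority (≥35).

Option 4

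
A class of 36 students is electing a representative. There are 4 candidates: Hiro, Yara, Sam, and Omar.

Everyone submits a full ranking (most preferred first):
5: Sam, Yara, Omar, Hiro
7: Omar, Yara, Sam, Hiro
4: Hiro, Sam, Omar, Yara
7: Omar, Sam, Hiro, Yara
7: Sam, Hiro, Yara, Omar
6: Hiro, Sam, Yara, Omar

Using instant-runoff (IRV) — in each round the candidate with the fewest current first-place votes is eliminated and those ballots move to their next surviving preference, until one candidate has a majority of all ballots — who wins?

Round 1: Hiro 10, Yara 0, Sam 12, Omar 14. Yara eliminated.
Round 2: Hiro 10, Sam 12, Omar 14. Hiro eliminated.
Round 3: Sam 22, Omar 14. Sam has a majority (≥19).

Sam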